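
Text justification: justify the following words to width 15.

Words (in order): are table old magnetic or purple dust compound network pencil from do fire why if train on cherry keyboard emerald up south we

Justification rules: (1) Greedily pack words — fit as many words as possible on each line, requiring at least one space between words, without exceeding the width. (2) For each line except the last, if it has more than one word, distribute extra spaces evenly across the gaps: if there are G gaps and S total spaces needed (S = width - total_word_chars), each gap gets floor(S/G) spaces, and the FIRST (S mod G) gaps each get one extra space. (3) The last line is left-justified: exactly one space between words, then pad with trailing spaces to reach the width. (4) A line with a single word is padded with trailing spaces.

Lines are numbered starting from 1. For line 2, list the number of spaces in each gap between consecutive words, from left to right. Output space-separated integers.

Line 1: ['are', 'table', 'old'] (min_width=13, slack=2)
Line 2: ['magnetic', 'or'] (min_width=11, slack=4)
Line 3: ['purple', 'dust'] (min_width=11, slack=4)
Line 4: ['compound'] (min_width=8, slack=7)
Line 5: ['network', 'pencil'] (min_width=14, slack=1)
Line 6: ['from', 'do', 'fire'] (min_width=12, slack=3)
Line 7: ['why', 'if', 'train', 'on'] (min_width=15, slack=0)
Line 8: ['cherry', 'keyboard'] (min_width=15, slack=0)
Line 9: ['emerald', 'up'] (min_width=10, slack=5)
Line 10: ['south', 'we'] (min_width=8, slack=7)

Answer: 5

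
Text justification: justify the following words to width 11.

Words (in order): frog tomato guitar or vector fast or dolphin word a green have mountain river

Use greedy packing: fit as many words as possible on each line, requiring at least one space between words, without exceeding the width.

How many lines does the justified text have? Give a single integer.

Line 1: ['frog', 'tomato'] (min_width=11, slack=0)
Line 2: ['guitar', 'or'] (min_width=9, slack=2)
Line 3: ['vector', 'fast'] (min_width=11, slack=0)
Line 4: ['or', 'dolphin'] (min_width=10, slack=1)
Line 5: ['word', 'a'] (min_width=6, slack=5)
Line 6: ['green', 'have'] (min_width=10, slack=1)
Line 7: ['mountain'] (min_width=8, slack=3)
Line 8: ['river'] (min_width=5, slack=6)
Total lines: 8

Answer: 8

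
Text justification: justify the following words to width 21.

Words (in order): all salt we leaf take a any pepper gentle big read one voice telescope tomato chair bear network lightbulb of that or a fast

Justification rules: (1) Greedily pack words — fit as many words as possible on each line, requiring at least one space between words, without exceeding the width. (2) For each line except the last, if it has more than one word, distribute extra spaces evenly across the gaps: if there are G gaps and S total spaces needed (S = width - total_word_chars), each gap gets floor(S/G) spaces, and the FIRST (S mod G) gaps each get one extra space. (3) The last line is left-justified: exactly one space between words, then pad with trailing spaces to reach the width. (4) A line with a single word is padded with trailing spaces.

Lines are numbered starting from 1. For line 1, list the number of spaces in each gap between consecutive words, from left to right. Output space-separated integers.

Line 1: ['all', 'salt', 'we', 'leaf', 'take'] (min_width=21, slack=0)
Line 2: ['a', 'any', 'pepper', 'gentle'] (min_width=19, slack=2)
Line 3: ['big', 'read', 'one', 'voice'] (min_width=18, slack=3)
Line 4: ['telescope', 'tomato'] (min_width=16, slack=5)
Line 5: ['chair', 'bear', 'network'] (min_width=18, slack=3)
Line 6: ['lightbulb', 'of', 'that', 'or'] (min_width=20, slack=1)
Line 7: ['a', 'fast'] (min_width=6, slack=15)

Answer: 1 1 1 1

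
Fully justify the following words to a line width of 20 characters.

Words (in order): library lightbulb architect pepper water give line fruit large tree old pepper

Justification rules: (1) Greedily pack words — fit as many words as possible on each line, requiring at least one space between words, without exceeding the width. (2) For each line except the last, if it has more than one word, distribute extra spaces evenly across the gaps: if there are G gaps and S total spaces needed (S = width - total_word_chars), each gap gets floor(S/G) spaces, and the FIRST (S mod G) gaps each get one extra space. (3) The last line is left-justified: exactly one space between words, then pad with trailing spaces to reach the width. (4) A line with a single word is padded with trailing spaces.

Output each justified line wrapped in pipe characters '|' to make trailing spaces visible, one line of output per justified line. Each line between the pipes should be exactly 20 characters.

Line 1: ['library', 'lightbulb'] (min_width=17, slack=3)
Line 2: ['architect', 'pepper'] (min_width=16, slack=4)
Line 3: ['water', 'give', 'line'] (min_width=15, slack=5)
Line 4: ['fruit', 'large', 'tree', 'old'] (min_width=20, slack=0)
Line 5: ['pepper'] (min_width=6, slack=14)

Answer: |library    lightbulb|
|architect     pepper|
|water    give   line|
|fruit large tree old|
|pepper              |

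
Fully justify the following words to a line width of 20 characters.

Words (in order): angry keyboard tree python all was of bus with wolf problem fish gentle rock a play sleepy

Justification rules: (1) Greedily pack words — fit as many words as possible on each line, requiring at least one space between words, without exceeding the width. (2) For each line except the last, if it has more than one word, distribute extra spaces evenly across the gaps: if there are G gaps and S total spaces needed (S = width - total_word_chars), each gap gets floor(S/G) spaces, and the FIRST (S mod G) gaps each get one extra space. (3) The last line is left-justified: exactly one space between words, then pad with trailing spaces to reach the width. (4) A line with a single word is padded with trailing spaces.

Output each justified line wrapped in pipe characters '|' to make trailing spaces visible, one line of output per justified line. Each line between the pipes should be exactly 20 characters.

Line 1: ['angry', 'keyboard', 'tree'] (min_width=19, slack=1)
Line 2: ['python', 'all', 'was', 'of'] (min_width=17, slack=3)
Line 3: ['bus', 'with', 'wolf'] (min_width=13, slack=7)
Line 4: ['problem', 'fish', 'gentle'] (min_width=19, slack=1)
Line 5: ['rock', 'a', 'play', 'sleepy'] (min_width=18, slack=2)

Answer: |angry  keyboard tree|
|python  all  was  of|
|bus     with    wolf|
|problem  fish gentle|
|rock a play sleepy  |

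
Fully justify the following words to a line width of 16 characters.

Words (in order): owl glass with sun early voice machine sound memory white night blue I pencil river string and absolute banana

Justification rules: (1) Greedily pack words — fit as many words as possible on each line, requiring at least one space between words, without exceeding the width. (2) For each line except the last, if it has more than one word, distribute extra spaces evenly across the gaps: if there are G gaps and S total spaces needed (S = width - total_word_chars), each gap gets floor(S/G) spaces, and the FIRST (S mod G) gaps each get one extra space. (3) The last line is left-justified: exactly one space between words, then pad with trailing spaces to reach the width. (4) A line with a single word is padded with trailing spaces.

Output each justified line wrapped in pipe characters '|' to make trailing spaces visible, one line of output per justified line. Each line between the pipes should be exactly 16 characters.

Answer: |owl  glass  with|
|sun  early voice|
|machine    sound|
|memory     white|
|night   blue   I|
|pencil     river|
|string       and|
|absolute banana |

Derivation:
Line 1: ['owl', 'glass', 'with'] (min_width=14, slack=2)
Line 2: ['sun', 'early', 'voice'] (min_width=15, slack=1)
Line 3: ['machine', 'sound'] (min_width=13, slack=3)
Line 4: ['memory', 'white'] (min_width=12, slack=4)
Line 5: ['night', 'blue', 'I'] (min_width=12, slack=4)
Line 6: ['pencil', 'river'] (min_width=12, slack=4)
Line 7: ['string', 'and'] (min_width=10, slack=6)
Line 8: ['absolute', 'banana'] (min_width=15, slack=1)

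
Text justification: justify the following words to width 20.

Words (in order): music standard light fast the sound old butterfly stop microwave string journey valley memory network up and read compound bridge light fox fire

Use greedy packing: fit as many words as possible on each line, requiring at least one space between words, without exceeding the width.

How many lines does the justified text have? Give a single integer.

Line 1: ['music', 'standard', 'light'] (min_width=20, slack=0)
Line 2: ['fast', 'the', 'sound', 'old'] (min_width=18, slack=2)
Line 3: ['butterfly', 'stop'] (min_width=14, slack=6)
Line 4: ['microwave', 'string'] (min_width=16, slack=4)
Line 5: ['journey', 'valley'] (min_width=14, slack=6)
Line 6: ['memory', 'network', 'up'] (min_width=17, slack=3)
Line 7: ['and', 'read', 'compound'] (min_width=17, slack=3)
Line 8: ['bridge', 'light', 'fox'] (min_width=16, slack=4)
Line 9: ['fire'] (min_width=4, slack=16)
Total lines: 9

Answer: 9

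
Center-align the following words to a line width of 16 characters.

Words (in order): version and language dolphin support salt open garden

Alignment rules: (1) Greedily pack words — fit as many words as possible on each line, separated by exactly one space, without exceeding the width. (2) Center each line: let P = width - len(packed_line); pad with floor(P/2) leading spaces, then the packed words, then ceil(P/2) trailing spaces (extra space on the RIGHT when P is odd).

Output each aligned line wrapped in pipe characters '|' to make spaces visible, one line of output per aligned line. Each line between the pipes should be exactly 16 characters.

Answer: |  version and   |
|language dolphin|
|  support salt  |
|  open garden   |

Derivation:
Line 1: ['version', 'and'] (min_width=11, slack=5)
Line 2: ['language', 'dolphin'] (min_width=16, slack=0)
Line 3: ['support', 'salt'] (min_width=12, slack=4)
Line 4: ['open', 'garden'] (min_width=11, slack=5)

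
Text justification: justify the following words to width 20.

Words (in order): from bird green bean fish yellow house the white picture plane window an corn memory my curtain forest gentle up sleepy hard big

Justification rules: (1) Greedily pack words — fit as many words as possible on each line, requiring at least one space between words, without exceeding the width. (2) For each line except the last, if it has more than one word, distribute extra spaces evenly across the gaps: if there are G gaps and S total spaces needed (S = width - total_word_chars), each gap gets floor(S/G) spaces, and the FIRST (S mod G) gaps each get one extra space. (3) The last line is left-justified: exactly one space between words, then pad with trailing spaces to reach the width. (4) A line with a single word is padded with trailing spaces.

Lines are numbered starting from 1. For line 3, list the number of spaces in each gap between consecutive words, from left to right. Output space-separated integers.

Answer: 3 2

Derivation:
Line 1: ['from', 'bird', 'green', 'bean'] (min_width=20, slack=0)
Line 2: ['fish', 'yellow', 'house'] (min_width=17, slack=3)
Line 3: ['the', 'white', 'picture'] (min_width=17, slack=3)
Line 4: ['plane', 'window', 'an', 'corn'] (min_width=20, slack=0)
Line 5: ['memory', 'my', 'curtain'] (min_width=17, slack=3)
Line 6: ['forest', 'gentle', 'up'] (min_width=16, slack=4)
Line 7: ['sleepy', 'hard', 'big'] (min_width=15, slack=5)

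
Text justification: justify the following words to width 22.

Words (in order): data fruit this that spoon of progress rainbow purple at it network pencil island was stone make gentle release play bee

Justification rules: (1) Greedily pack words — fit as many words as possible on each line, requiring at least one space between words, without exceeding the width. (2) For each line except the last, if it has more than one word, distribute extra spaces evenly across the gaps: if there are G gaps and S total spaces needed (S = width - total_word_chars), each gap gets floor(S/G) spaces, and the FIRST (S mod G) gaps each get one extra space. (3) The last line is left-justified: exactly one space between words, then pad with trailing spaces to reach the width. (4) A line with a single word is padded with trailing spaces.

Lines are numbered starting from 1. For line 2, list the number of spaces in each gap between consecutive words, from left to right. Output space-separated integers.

Line 1: ['data', 'fruit', 'this', 'that'] (min_width=20, slack=2)
Line 2: ['spoon', 'of', 'progress'] (min_width=17, slack=5)
Line 3: ['rainbow', 'purple', 'at', 'it'] (min_width=20, slack=2)
Line 4: ['network', 'pencil', 'island'] (min_width=21, slack=1)
Line 5: ['was', 'stone', 'make', 'gentle'] (min_width=21, slack=1)
Line 6: ['release', 'play', 'bee'] (min_width=16, slack=6)

Answer: 4 3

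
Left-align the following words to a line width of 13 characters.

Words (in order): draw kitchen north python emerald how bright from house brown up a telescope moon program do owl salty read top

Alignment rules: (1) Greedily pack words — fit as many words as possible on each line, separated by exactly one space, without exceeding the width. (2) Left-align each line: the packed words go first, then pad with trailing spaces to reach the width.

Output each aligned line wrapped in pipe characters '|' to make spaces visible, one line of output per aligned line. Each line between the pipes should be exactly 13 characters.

Line 1: ['draw', 'kitchen'] (min_width=12, slack=1)
Line 2: ['north', 'python'] (min_width=12, slack=1)
Line 3: ['emerald', 'how'] (min_width=11, slack=2)
Line 4: ['bright', 'from'] (min_width=11, slack=2)
Line 5: ['house', 'brown'] (min_width=11, slack=2)
Line 6: ['up', 'a'] (min_width=4, slack=9)
Line 7: ['telescope'] (min_width=9, slack=4)
Line 8: ['moon', 'program'] (min_width=12, slack=1)
Line 9: ['do', 'owl', 'salty'] (min_width=12, slack=1)
Line 10: ['read', 'top'] (min_width=8, slack=5)

Answer: |draw kitchen |
|north python |
|emerald how  |
|bright from  |
|house brown  |
|up a         |
|telescope    |
|moon program |
|do owl salty |
|read top     |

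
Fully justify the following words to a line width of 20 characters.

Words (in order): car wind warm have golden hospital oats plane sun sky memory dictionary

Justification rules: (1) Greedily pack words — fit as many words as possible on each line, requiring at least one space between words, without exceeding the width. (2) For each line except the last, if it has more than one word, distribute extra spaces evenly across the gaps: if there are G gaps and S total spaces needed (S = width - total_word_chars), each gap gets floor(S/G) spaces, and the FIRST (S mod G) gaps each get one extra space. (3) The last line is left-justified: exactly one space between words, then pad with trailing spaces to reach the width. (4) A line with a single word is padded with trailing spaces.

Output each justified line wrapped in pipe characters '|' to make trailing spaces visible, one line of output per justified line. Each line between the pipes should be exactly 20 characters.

Line 1: ['car', 'wind', 'warm', 'have'] (min_width=18, slack=2)
Line 2: ['golden', 'hospital', 'oats'] (min_width=20, slack=0)
Line 3: ['plane', 'sun', 'sky', 'memory'] (min_width=20, slack=0)
Line 4: ['dictionary'] (min_width=10, slack=10)

Answer: |car  wind  warm have|
|golden hospital oats|
|plane sun sky memory|
|dictionary          |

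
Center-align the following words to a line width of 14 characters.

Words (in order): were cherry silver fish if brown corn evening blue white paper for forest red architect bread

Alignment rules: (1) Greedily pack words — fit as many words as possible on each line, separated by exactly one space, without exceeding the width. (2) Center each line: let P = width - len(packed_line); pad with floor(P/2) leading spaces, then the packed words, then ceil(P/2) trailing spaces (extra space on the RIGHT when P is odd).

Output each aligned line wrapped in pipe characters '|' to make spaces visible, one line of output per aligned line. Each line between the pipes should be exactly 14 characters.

Line 1: ['were', 'cherry'] (min_width=11, slack=3)
Line 2: ['silver', 'fish', 'if'] (min_width=14, slack=0)
Line 3: ['brown', 'corn'] (min_width=10, slack=4)
Line 4: ['evening', 'blue'] (min_width=12, slack=2)
Line 5: ['white', 'paper'] (min_width=11, slack=3)
Line 6: ['for', 'forest', 'red'] (min_width=14, slack=0)
Line 7: ['architect'] (min_width=9, slack=5)
Line 8: ['bread'] (min_width=5, slack=9)

Answer: | were cherry  |
|silver fish if|
|  brown corn  |
| evening blue |
| white paper  |
|for forest red|
|  architect   |
|    bread     |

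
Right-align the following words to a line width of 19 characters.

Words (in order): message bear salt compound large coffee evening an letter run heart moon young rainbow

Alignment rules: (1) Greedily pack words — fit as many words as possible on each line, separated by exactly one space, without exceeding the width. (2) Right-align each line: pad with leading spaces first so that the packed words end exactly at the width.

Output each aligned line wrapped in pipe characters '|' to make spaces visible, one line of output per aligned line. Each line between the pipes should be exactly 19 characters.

Answer: |  message bear salt|
|     compound large|
|  coffee evening an|
|   letter run heart|
| moon young rainbow|

Derivation:
Line 1: ['message', 'bear', 'salt'] (min_width=17, slack=2)
Line 2: ['compound', 'large'] (min_width=14, slack=5)
Line 3: ['coffee', 'evening', 'an'] (min_width=17, slack=2)
Line 4: ['letter', 'run', 'heart'] (min_width=16, slack=3)
Line 5: ['moon', 'young', 'rainbow'] (min_width=18, slack=1)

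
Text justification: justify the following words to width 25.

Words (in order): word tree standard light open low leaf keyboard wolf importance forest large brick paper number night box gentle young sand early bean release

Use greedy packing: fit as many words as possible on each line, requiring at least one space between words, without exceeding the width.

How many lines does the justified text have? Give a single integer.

Line 1: ['word', 'tree', 'standard', 'light'] (min_width=24, slack=1)
Line 2: ['open', 'low', 'leaf', 'keyboard'] (min_width=22, slack=3)
Line 3: ['wolf', 'importance', 'forest'] (min_width=22, slack=3)
Line 4: ['large', 'brick', 'paper', 'number'] (min_width=24, slack=1)
Line 5: ['night', 'box', 'gentle', 'young'] (min_width=22, slack=3)
Line 6: ['sand', 'early', 'bean', 'release'] (min_width=23, slack=2)
Total lines: 6

Answer: 6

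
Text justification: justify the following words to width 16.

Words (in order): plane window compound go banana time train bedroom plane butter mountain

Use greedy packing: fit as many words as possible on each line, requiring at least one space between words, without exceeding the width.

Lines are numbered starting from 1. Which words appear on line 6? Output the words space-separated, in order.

Answer: mountain

Derivation:
Line 1: ['plane', 'window'] (min_width=12, slack=4)
Line 2: ['compound', 'go'] (min_width=11, slack=5)
Line 3: ['banana', 'time'] (min_width=11, slack=5)
Line 4: ['train', 'bedroom'] (min_width=13, slack=3)
Line 5: ['plane', 'butter'] (min_width=12, slack=4)
Line 6: ['mountain'] (min_width=8, slack=8)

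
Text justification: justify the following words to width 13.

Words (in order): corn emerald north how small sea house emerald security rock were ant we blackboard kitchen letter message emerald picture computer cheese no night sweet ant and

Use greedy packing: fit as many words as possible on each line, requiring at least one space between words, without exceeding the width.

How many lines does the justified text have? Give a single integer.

Answer: 16

Derivation:
Line 1: ['corn', 'emerald'] (min_width=12, slack=1)
Line 2: ['north', 'how'] (min_width=9, slack=4)
Line 3: ['small', 'sea'] (min_width=9, slack=4)
Line 4: ['house', 'emerald'] (min_width=13, slack=0)
Line 5: ['security', 'rock'] (min_width=13, slack=0)
Line 6: ['were', 'ant', 'we'] (min_width=11, slack=2)
Line 7: ['blackboard'] (min_width=10, slack=3)
Line 8: ['kitchen'] (min_width=7, slack=6)
Line 9: ['letter'] (min_width=6, slack=7)
Line 10: ['message'] (min_width=7, slack=6)
Line 11: ['emerald'] (min_width=7, slack=6)
Line 12: ['picture'] (min_width=7, slack=6)
Line 13: ['computer'] (min_width=8, slack=5)
Line 14: ['cheese', 'no'] (min_width=9, slack=4)
Line 15: ['night', 'sweet'] (min_width=11, slack=2)
Line 16: ['ant', 'and'] (min_width=7, slack=6)
Total lines: 16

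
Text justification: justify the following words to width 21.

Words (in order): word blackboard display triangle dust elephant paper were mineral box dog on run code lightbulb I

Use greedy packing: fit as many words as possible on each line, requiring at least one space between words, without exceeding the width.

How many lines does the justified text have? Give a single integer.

Answer: 5

Derivation:
Line 1: ['word', 'blackboard'] (min_width=15, slack=6)
Line 2: ['display', 'triangle', 'dust'] (min_width=21, slack=0)
Line 3: ['elephant', 'paper', 'were'] (min_width=19, slack=2)
Line 4: ['mineral', 'box', 'dog', 'on'] (min_width=18, slack=3)
Line 5: ['run', 'code', 'lightbulb', 'I'] (min_width=20, slack=1)
Total lines: 5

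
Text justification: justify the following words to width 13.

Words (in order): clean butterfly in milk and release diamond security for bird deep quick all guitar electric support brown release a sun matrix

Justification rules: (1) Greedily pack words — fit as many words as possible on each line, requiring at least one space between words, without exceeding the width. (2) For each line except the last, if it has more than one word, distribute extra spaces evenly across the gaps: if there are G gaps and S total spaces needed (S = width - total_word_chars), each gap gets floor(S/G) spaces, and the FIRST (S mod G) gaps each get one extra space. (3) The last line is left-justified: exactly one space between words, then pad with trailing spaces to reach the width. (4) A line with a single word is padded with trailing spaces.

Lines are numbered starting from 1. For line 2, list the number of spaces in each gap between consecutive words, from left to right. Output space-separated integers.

Answer: 2

Derivation:
Line 1: ['clean'] (min_width=5, slack=8)
Line 2: ['butterfly', 'in'] (min_width=12, slack=1)
Line 3: ['milk', 'and'] (min_width=8, slack=5)
Line 4: ['release'] (min_width=7, slack=6)
Line 5: ['diamond'] (min_width=7, slack=6)
Line 6: ['security', 'for'] (min_width=12, slack=1)
Line 7: ['bird', 'deep'] (min_width=9, slack=4)
Line 8: ['quick', 'all'] (min_width=9, slack=4)
Line 9: ['guitar'] (min_width=6, slack=7)
Line 10: ['electric'] (min_width=8, slack=5)
Line 11: ['support', 'brown'] (min_width=13, slack=0)
Line 12: ['release', 'a', 'sun'] (min_width=13, slack=0)
Line 13: ['matrix'] (min_width=6, slack=7)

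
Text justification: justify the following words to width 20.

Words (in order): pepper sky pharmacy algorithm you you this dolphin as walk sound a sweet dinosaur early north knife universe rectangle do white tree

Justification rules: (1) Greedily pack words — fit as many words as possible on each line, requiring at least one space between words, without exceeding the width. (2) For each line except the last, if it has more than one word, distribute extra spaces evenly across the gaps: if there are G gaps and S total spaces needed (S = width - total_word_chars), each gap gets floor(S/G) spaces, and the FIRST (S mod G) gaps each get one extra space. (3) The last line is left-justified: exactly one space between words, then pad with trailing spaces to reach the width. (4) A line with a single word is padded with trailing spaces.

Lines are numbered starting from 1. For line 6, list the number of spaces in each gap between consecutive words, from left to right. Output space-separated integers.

Line 1: ['pepper', 'sky', 'pharmacy'] (min_width=19, slack=1)
Line 2: ['algorithm', 'you', 'you'] (min_width=17, slack=3)
Line 3: ['this', 'dolphin', 'as', 'walk'] (min_width=20, slack=0)
Line 4: ['sound', 'a', 'sweet'] (min_width=13, slack=7)
Line 5: ['dinosaur', 'early', 'north'] (min_width=20, slack=0)
Line 6: ['knife', 'universe'] (min_width=14, slack=6)
Line 7: ['rectangle', 'do', 'white'] (min_width=18, slack=2)
Line 8: ['tree'] (min_width=4, slack=16)

Answer: 7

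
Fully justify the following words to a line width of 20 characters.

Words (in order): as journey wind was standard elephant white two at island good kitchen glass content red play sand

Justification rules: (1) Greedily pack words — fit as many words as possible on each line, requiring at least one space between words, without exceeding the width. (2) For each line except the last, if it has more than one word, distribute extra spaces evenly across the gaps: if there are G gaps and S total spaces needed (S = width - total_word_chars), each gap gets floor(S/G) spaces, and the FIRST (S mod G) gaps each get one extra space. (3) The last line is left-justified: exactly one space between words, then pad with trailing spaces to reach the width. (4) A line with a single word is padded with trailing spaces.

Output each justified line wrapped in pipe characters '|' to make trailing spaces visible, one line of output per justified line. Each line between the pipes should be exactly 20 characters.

Answer: |as  journey wind was|
|standard    elephant|
|white  two at island|
|good  kitchen  glass|
|content   red   play|
|sand                |

Derivation:
Line 1: ['as', 'journey', 'wind', 'was'] (min_width=19, slack=1)
Line 2: ['standard', 'elephant'] (min_width=17, slack=3)
Line 3: ['white', 'two', 'at', 'island'] (min_width=19, slack=1)
Line 4: ['good', 'kitchen', 'glass'] (min_width=18, slack=2)
Line 5: ['content', 'red', 'play'] (min_width=16, slack=4)
Line 6: ['sand'] (min_width=4, slack=16)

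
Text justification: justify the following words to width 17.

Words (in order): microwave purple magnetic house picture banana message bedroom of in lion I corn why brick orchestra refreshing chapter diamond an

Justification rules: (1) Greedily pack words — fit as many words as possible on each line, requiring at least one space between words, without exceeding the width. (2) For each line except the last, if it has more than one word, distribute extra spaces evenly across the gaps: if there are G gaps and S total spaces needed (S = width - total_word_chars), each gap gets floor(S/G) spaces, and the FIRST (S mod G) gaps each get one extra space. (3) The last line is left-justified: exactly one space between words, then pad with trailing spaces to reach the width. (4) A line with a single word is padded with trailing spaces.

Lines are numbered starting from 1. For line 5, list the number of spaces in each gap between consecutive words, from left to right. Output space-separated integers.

Answer: 1 1 1 1

Derivation:
Line 1: ['microwave', 'purple'] (min_width=16, slack=1)
Line 2: ['magnetic', 'house'] (min_width=14, slack=3)
Line 3: ['picture', 'banana'] (min_width=14, slack=3)
Line 4: ['message', 'bedroom'] (min_width=15, slack=2)
Line 5: ['of', 'in', 'lion', 'I', 'corn'] (min_width=17, slack=0)
Line 6: ['why', 'brick'] (min_width=9, slack=8)
Line 7: ['orchestra'] (min_width=9, slack=8)
Line 8: ['refreshing'] (min_width=10, slack=7)
Line 9: ['chapter', 'diamond'] (min_width=15, slack=2)
Line 10: ['an'] (min_width=2, slack=15)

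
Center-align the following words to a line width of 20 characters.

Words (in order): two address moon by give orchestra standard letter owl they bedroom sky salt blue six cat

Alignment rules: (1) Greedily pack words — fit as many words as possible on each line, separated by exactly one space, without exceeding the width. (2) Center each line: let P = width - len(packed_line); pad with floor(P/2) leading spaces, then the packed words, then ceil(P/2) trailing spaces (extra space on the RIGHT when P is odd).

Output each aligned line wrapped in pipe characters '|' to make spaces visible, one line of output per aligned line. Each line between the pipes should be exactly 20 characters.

Answer: |two address moon by |
|   give orchestra   |
|standard letter owl |
|  they bedroom sky  |
| salt blue six cat  |

Derivation:
Line 1: ['two', 'address', 'moon', 'by'] (min_width=19, slack=1)
Line 2: ['give', 'orchestra'] (min_width=14, slack=6)
Line 3: ['standard', 'letter', 'owl'] (min_width=19, slack=1)
Line 4: ['they', 'bedroom', 'sky'] (min_width=16, slack=4)
Line 5: ['salt', 'blue', 'six', 'cat'] (min_width=17, slack=3)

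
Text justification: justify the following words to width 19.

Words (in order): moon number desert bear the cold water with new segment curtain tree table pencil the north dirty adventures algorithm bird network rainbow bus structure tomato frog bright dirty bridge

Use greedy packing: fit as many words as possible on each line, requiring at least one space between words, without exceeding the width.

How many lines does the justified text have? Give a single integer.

Answer: 11

Derivation:
Line 1: ['moon', 'number', 'desert'] (min_width=18, slack=1)
Line 2: ['bear', 'the', 'cold', 'water'] (min_width=19, slack=0)
Line 3: ['with', 'new', 'segment'] (min_width=16, slack=3)
Line 4: ['curtain', 'tree', 'table'] (min_width=18, slack=1)
Line 5: ['pencil', 'the', 'north'] (min_width=16, slack=3)
Line 6: ['dirty', 'adventures'] (min_width=16, slack=3)
Line 7: ['algorithm', 'bird'] (min_width=14, slack=5)
Line 8: ['network', 'rainbow', 'bus'] (min_width=19, slack=0)
Line 9: ['structure', 'tomato'] (min_width=16, slack=3)
Line 10: ['frog', 'bright', 'dirty'] (min_width=17, slack=2)
Line 11: ['bridge'] (min_width=6, slack=13)
Total lines: 11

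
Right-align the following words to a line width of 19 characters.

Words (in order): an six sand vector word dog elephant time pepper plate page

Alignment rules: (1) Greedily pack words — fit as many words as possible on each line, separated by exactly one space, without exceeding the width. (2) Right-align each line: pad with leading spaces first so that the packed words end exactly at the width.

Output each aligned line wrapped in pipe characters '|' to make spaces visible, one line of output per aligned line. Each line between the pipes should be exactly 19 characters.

Line 1: ['an', 'six', 'sand', 'vector'] (min_width=18, slack=1)
Line 2: ['word', 'dog', 'elephant'] (min_width=17, slack=2)
Line 3: ['time', 'pepper', 'plate'] (min_width=17, slack=2)
Line 4: ['page'] (min_width=4, slack=15)

Answer: | an six sand vector|
|  word dog elephant|
|  time pepper plate|
|               page|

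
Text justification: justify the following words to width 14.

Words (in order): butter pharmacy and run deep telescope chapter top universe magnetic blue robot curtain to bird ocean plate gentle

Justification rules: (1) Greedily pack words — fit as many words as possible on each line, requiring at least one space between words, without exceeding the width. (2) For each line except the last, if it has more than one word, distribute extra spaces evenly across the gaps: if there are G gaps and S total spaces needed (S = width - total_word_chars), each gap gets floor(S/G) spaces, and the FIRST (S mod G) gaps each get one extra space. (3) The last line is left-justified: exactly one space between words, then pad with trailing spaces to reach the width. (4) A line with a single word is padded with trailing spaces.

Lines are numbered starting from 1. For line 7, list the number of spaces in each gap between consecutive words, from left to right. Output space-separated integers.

Answer: 2

Derivation:
Line 1: ['butter'] (min_width=6, slack=8)
Line 2: ['pharmacy', 'and'] (min_width=12, slack=2)
Line 3: ['run', 'deep'] (min_width=8, slack=6)
Line 4: ['telescope'] (min_width=9, slack=5)
Line 5: ['chapter', 'top'] (min_width=11, slack=3)
Line 6: ['universe'] (min_width=8, slack=6)
Line 7: ['magnetic', 'blue'] (min_width=13, slack=1)
Line 8: ['robot', 'curtain'] (min_width=13, slack=1)
Line 9: ['to', 'bird', 'ocean'] (min_width=13, slack=1)
Line 10: ['plate', 'gentle'] (min_width=12, slack=2)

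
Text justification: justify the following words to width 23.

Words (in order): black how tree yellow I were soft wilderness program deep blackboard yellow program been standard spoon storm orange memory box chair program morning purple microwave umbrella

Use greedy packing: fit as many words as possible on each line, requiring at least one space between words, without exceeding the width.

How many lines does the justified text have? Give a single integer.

Line 1: ['black', 'how', 'tree', 'yellow', 'I'] (min_width=23, slack=0)
Line 2: ['were', 'soft', 'wilderness'] (min_width=20, slack=3)
Line 3: ['program', 'deep', 'blackboard'] (min_width=23, slack=0)
Line 4: ['yellow', 'program', 'been'] (min_width=19, slack=4)
Line 5: ['standard', 'spoon', 'storm'] (min_width=20, slack=3)
Line 6: ['orange', 'memory', 'box', 'chair'] (min_width=23, slack=0)
Line 7: ['program', 'morning', 'purple'] (min_width=22, slack=1)
Line 8: ['microwave', 'umbrella'] (min_width=18, slack=5)
Total lines: 8

Answer: 8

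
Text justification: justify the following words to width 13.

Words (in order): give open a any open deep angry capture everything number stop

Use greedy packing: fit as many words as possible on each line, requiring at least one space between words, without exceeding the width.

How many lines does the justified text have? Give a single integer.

Line 1: ['give', 'open', 'a'] (min_width=11, slack=2)
Line 2: ['any', 'open', 'deep'] (min_width=13, slack=0)
Line 3: ['angry', 'capture'] (min_width=13, slack=0)
Line 4: ['everything'] (min_width=10, slack=3)
Line 5: ['number', 'stop'] (min_width=11, slack=2)
Total lines: 5

Answer: 5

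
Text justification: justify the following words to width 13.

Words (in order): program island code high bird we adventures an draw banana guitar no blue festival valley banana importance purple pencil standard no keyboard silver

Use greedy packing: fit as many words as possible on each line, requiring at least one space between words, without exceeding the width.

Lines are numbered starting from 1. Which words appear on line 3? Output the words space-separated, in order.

Line 1: ['program'] (min_width=7, slack=6)
Line 2: ['island', 'code'] (min_width=11, slack=2)
Line 3: ['high', 'bird', 'we'] (min_width=12, slack=1)
Line 4: ['adventures', 'an'] (min_width=13, slack=0)
Line 5: ['draw', 'banana'] (min_width=11, slack=2)
Line 6: ['guitar', 'no'] (min_width=9, slack=4)
Line 7: ['blue', 'festival'] (min_width=13, slack=0)
Line 8: ['valley', 'banana'] (min_width=13, slack=0)
Line 9: ['importance'] (min_width=10, slack=3)
Line 10: ['purple', 'pencil'] (min_width=13, slack=0)
Line 11: ['standard', 'no'] (min_width=11, slack=2)
Line 12: ['keyboard'] (min_width=8, slack=5)
Line 13: ['silver'] (min_width=6, slack=7)

Answer: high bird we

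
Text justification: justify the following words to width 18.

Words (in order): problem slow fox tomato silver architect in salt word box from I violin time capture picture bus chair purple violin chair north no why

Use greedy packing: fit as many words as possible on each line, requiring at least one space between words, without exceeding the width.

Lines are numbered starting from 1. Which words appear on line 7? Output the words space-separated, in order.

Answer: bus chair purple

Derivation:
Line 1: ['problem', 'slow', 'fox'] (min_width=16, slack=2)
Line 2: ['tomato', 'silver'] (min_width=13, slack=5)
Line 3: ['architect', 'in', 'salt'] (min_width=17, slack=1)
Line 4: ['word', 'box', 'from', 'I'] (min_width=15, slack=3)
Line 5: ['violin', 'time'] (min_width=11, slack=7)
Line 6: ['capture', 'picture'] (min_width=15, slack=3)
Line 7: ['bus', 'chair', 'purple'] (min_width=16, slack=2)
Line 8: ['violin', 'chair', 'north'] (min_width=18, slack=0)
Line 9: ['no', 'why'] (min_width=6, slack=12)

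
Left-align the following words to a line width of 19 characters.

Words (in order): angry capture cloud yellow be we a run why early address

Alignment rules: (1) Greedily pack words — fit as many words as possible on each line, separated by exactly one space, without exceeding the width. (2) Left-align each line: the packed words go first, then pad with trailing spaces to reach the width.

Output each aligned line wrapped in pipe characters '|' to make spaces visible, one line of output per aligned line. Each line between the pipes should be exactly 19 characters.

Line 1: ['angry', 'capture', 'cloud'] (min_width=19, slack=0)
Line 2: ['yellow', 'be', 'we', 'a', 'run'] (min_width=18, slack=1)
Line 3: ['why', 'early', 'address'] (min_width=17, slack=2)

Answer: |angry capture cloud|
|yellow be we a run |
|why early address  |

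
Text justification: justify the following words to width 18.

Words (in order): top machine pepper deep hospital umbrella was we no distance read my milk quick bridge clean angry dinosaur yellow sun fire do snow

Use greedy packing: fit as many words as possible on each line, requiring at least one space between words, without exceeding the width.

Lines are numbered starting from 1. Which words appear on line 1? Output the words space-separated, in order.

Line 1: ['top', 'machine', 'pepper'] (min_width=18, slack=0)
Line 2: ['deep', 'hospital'] (min_width=13, slack=5)
Line 3: ['umbrella', 'was', 'we', 'no'] (min_width=18, slack=0)
Line 4: ['distance', 'read', 'my'] (min_width=16, slack=2)
Line 5: ['milk', 'quick', 'bridge'] (min_width=17, slack=1)
Line 6: ['clean', 'angry'] (min_width=11, slack=7)
Line 7: ['dinosaur', 'yellow'] (min_width=15, slack=3)
Line 8: ['sun', 'fire', 'do', 'snow'] (min_width=16, slack=2)

Answer: top machine pepper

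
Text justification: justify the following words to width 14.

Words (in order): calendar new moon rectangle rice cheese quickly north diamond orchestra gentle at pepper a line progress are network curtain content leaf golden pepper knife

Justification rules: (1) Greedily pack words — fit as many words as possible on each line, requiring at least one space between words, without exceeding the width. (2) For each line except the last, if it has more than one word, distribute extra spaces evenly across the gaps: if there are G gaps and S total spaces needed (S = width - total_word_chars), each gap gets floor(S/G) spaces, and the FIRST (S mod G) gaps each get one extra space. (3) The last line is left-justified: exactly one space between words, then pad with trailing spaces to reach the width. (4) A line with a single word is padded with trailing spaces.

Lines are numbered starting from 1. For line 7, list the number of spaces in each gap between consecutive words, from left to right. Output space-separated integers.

Answer: 6

Derivation:
Line 1: ['calendar', 'new'] (min_width=12, slack=2)
Line 2: ['moon', 'rectangle'] (min_width=14, slack=0)
Line 3: ['rice', 'cheese'] (min_width=11, slack=3)
Line 4: ['quickly', 'north'] (min_width=13, slack=1)
Line 5: ['diamond'] (min_width=7, slack=7)
Line 6: ['orchestra'] (min_width=9, slack=5)
Line 7: ['gentle', 'at'] (min_width=9, slack=5)
Line 8: ['pepper', 'a', 'line'] (min_width=13, slack=1)
Line 9: ['progress', 'are'] (min_width=12, slack=2)
Line 10: ['network'] (min_width=7, slack=7)
Line 11: ['curtain'] (min_width=7, slack=7)
Line 12: ['content', 'leaf'] (min_width=12, slack=2)
Line 13: ['golden', 'pepper'] (min_width=13, slack=1)
Line 14: ['knife'] (min_width=5, slack=9)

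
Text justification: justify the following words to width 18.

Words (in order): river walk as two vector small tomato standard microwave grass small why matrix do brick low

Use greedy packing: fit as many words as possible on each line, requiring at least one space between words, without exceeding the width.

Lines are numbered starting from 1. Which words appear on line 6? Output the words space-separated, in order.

Answer: do brick low

Derivation:
Line 1: ['river', 'walk', 'as', 'two'] (min_width=17, slack=1)
Line 2: ['vector', 'small'] (min_width=12, slack=6)
Line 3: ['tomato', 'standard'] (min_width=15, slack=3)
Line 4: ['microwave', 'grass'] (min_width=15, slack=3)
Line 5: ['small', 'why', 'matrix'] (min_width=16, slack=2)
Line 6: ['do', 'brick', 'low'] (min_width=12, slack=6)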